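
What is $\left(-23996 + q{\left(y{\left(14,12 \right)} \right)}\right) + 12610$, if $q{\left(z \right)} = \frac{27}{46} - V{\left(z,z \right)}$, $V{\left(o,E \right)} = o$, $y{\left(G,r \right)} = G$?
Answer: $- \frac{524373}{46} \approx -11399.0$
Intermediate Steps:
$q{\left(z \right)} = \frac{27}{46} - z$
$\left(-23996 + q{\left(y{\left(14,12 \right)} \right)}\right) + 12610 = \left(-23996 + \left(\frac{27}{46} - 14\right)\right) + 12610 = \left(-23996 - \frac{617}{46}\right) + 12610 = - \frac{1104433}{46} + 12610 = - \frac{524373}{46}$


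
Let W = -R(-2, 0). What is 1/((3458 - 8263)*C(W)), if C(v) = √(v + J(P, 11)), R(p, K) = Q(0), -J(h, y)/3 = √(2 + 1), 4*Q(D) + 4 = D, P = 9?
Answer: -1/(4805*√(1 - 3*√3)) ≈ 0.0001016*I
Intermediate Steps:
Q(D) = -1 + D/4
J(h, y) = -3*√3 (J(h, y) = -3*√(2 + 1) = -3*√3)
R(p, K) = -1 (R(p, K) = -1 + (¼)*0 = -1 + 0 = -1)
W = 1 (W = -1*(-1) = 1)
C(v) = √(v - 3*√3)
1/((3458 - 8263)*C(W)) = 1/((3458 - 8263)*(√(1 - 3*√3))) = 1/((-4805)*√(1 - 3*√3)) = -1/(4805*√(1 - 3*√3))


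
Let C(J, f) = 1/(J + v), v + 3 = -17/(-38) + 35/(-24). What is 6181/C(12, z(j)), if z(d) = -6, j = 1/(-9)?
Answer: 22517383/456 ≈ 49380.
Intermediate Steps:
v = -1829/456 (v = -3 + (-17/(-38) + 35/(-24)) = -3 + (-17*(-1/38) + 35*(-1/24)) = -3 + (17/38 - 35/24) = -3 - 461/456 = -1829/456 ≈ -4.0110)
j = -⅑ ≈ -0.11111
C(J, f) = 1/(-1829/456 + J) (C(J, f) = 1/(J - 1829/456) = 1/(-1829/456 + J))
6181/C(12, z(j)) = 6181/((456/(-1829 + 456*12))) = 6181/((456/(-1829 + 5472))) = 6181/((456/3643)) = 6181/((456*(1/3643))) = 6181/(456/3643) = 6181*(3643/456) = 22517383/456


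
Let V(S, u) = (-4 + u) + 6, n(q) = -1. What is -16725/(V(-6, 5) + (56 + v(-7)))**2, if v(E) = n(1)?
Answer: -16725/3844 ≈ -4.3509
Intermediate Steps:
v(E) = -1
V(S, u) = 2 + u
-16725/(V(-6, 5) + (56 + v(-7)))**2 = -16725/((2 + 5) + (56 - 1))**2 = -16725/(7 + 55)**2 = -16725/(62**2) = -16725/3844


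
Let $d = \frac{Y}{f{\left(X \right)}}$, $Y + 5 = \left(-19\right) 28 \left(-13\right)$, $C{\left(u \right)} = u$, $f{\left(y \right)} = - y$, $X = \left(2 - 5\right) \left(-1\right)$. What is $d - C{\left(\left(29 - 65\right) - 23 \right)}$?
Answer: $- \frac{6734}{3} \approx -2244.7$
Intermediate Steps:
$X = 3$ ($X = \left(-3\right) \left(-1\right) = 3$)
$Y = 6911$ ($Y = -5 + \left(-19\right) 28 \left(-13\right) = -5 - -6916 = -5 + 6916 = 6911$)
$d = - \frac{6911}{3}$ ($d = \frac{6911}{\left(-1\right) 3} = \frac{6911}{-3} = 6911 \left(- \frac{1}{3}\right) = - \frac{6911}{3} \approx -2303.7$)
$d - C{\left(\left(29 - 65\right) - 23 \right)} = - \frac{6911}{3} - \left(\left(29 - 65\right) - 23\right) = - \frac{6911}{3} - \left(-36 - 23\right) = - \frac{6911}{3} - -59 = - \frac{6911}{3} + 59 = - \frac{6734}{3}$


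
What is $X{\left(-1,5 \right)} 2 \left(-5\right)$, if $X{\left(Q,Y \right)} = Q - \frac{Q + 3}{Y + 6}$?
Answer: $\frac{130}{11} \approx 11.818$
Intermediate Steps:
$X{\left(Q,Y \right)} = Q - \frac{3 + Q}{6 + Y}$
$X{\left(-1,5 \right)} 2 \left(-5\right) = \frac{-3 + 5 \left(-1\right) - 5}{6 + 5} \cdot 2 \left(-5\right) = \frac{-3 - 5 - 5}{11} \cdot 2 \left(-5\right) = \frac{1}{11} \left(-13\right) 2 \left(-5\right) = \left(- \frac{13}{11}\right) 2 \left(-5\right) = \left(- \frac{26}{11}\right) \left(-5\right) = \frac{130}{11}$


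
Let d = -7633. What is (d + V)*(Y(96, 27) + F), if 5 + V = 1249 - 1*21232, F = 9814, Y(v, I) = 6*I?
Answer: -275547096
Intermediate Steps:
V = -19988 (V = -5 + (1249 - 1*21232) = -5 + (1249 - 21232) = -5 - 19983 = -19988)
(d + V)*(Y(96, 27) + F) = (-7633 - 19988)*(6*27 + 9814) = -27621*(162 + 9814) = -27621*9976 = -275547096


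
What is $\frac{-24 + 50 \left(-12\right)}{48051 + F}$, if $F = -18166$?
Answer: $- \frac{624}{29885} \approx -0.02088$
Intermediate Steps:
$\frac{-24 + 50 \left(-12\right)}{48051 + F} = \frac{-24 + 50 \left(-12\right)}{48051 - 18166} = \frac{-24 - 600}{29885} = \left(-624\right) \frac{1}{29885} = - \frac{624}{29885}$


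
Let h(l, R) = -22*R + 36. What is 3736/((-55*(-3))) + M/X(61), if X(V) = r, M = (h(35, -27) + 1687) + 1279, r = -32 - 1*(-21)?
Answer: -4564/15 ≈ -304.27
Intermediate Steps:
h(l, R) = 36 - 22*R
r = -11 (r = -32 + 21 = -11)
M = 3596 (M = ((36 - 22*(-27)) + 1687) + 1279 = ((36 + 594) + 1687) + 1279 = (630 + 1687) + 1279 = 2317 + 1279 = 3596)
X(V) = -11
3736/((-55*(-3))) + M/X(61) = 3736/((-55*(-3))) + 3596/(-11) = 3736/165 + 3596*(-1/11) = 3736*(1/165) - 3596/11 = 3736/165 - 3596/11 = -4564/15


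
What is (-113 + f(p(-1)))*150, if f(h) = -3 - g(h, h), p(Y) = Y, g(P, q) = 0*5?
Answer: -17400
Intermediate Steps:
g(P, q) = 0
f(h) = -3 (f(h) = -3 - 1*0 = -3 + 0 = -3)
(-113 + f(p(-1)))*150 = (-113 - 3)*150 = -116*150 = -17400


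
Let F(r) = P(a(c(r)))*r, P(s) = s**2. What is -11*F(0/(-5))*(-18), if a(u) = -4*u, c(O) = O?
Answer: 0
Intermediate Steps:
F(r) = 16*r**3 (F(r) = (-4*r)**2*r = (16*r**2)*r = 16*r**3)
-11*F(0/(-5))*(-18) = -176*(0/(-5))**3*(-18) = -176*(0*(-1/5))**3*(-18) = -176*0**3*(-18) = -176*0*(-18) = -11*0*(-18) = 0*(-18) = 0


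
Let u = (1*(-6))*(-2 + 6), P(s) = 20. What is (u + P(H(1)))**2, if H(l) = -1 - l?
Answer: 16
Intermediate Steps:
u = -24 (u = -6*4 = -24)
(u + P(H(1)))**2 = (-24 + 20)**2 = (-4)**2 = 16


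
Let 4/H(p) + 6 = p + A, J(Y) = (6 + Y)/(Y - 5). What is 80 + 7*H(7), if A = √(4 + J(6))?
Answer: 428/5 ≈ 85.600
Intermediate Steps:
J(Y) = (6 + Y)/(-5 + Y)
A = 4 (A = √(4 + (6 + 6)/(-5 + 6)) = √(4 + 12/1) = √(4 + 1*12) = √(4 + 12) = √16 = 4)
H(p) = 4/(-2 + p) (H(p) = 4/(-6 + (p + 4)) = 4/(-6 + (4 + p)) = 4/(-2 + p))
80 + 7*H(7) = 80 + 7*(4/(-2 + 7)) = 80 + 7*(4/5) = 80 + 7*(4*(⅕)) = 80 + 7*(⅘) = 80 + 28/5 = 428/5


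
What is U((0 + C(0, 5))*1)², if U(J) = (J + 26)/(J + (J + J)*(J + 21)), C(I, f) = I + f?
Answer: 961/70225 ≈ 0.013685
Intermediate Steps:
U(J) = (26 + J)/(J + 2*J*(21 + J)) (U(J) = (26 + J)/(J + (2*J)*(21 + J)) = (26 + J)/(J + 2*J*(21 + J)))
U((0 + C(0, 5))*1)² = ((26 + (0 + (0 + 5))*1)/((((0 + (0 + 5))*1))*(43 + 2*((0 + (0 + 5))*1))))² = ((26 + (0 + 5)*1)/((((0 + 5)*1))*(43 + 2*((0 + 5)*1))))² = ((26 + 5*1)/(((5*1))*(43 + 2*(5*1))))² = ((26 + 5)/(5*(43 + 2*5)))² = ((⅕)*31/(43 + 10))² = ((⅕)*31/53)² = ((⅕)*(1/53)*31)² = (31/265)² = 961/70225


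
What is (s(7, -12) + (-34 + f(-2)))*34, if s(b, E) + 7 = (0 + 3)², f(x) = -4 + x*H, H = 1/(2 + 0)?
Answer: -1258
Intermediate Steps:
H = ½ (H = 1/2 = ½ ≈ 0.50000)
f(x) = -4 + x/2 (f(x) = -4 + x*(½) = -4 + x/2)
s(b, E) = 2 (s(b, E) = -7 + (0 + 3)² = -7 + 3² = -7 + 9 = 2)
(s(7, -12) + (-34 + f(-2)))*34 = (2 + (-34 + (-4 + (½)*(-2))))*34 = (2 + (-34 + (-4 - 1)))*34 = (2 + (-34 - 5))*34 = (2 - 39)*34 = -37*34 = -1258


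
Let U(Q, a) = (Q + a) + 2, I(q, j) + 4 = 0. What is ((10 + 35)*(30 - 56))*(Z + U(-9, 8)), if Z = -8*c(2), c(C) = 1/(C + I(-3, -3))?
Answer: -5850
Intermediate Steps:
I(q, j) = -4 (I(q, j) = -4 + 0 = -4)
U(Q, a) = 2 + Q + a
c(C) = 1/(-4 + C) (c(C) = 1/(C - 4) = 1/(-4 + C))
Z = 4 (Z = -8/(-4 + 2) = -8/(-2) = -8*(-½) = 4)
((10 + 35)*(30 - 56))*(Z + U(-9, 8)) = ((10 + 35)*(30 - 56))*(4 + (2 - 9 + 8)) = (45*(-26))*(4 + 1) = -1170*5 = -5850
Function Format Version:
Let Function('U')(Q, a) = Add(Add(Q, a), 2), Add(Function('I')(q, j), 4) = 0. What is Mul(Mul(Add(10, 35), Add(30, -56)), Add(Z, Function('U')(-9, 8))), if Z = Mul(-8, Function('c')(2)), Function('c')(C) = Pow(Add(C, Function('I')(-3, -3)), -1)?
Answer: -5850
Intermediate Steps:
Function('I')(q, j) = -4 (Function('I')(q, j) = Add(-4, 0) = -4)
Function('U')(Q, a) = Add(2, Q, a)
Function('c')(C) = Pow(Add(-4, C), -1) (Function('c')(C) = Pow(Add(C, -4), -1) = Pow(Add(-4, C), -1))
Z = 4 (Z = Mul(-8, Pow(Add(-4, 2), -1)) = Mul(-8, Pow(-2, -1)) = Mul(-8, Rational(-1, 2)) = 4)
Mul(Mul(Add(10, 35), Add(30, -56)), Add(Z, Function('U')(-9, 8))) = Mul(Mul(Add(10, 35), Add(30, -56)), Add(4, Add(2, -9, 8))) = Mul(Mul(45, -26), Add(4, 1)) = Mul(-1170, 5) = -5850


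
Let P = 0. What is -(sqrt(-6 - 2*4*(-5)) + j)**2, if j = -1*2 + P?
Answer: -38 + 4*sqrt(34) ≈ -14.676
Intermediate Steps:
j = -2 (j = -1*2 + 0 = -2 + 0 = -2)
-(sqrt(-6 - 2*4*(-5)) + j)**2 = -(sqrt(-6 - 2*4*(-5)) - 2)**2 = -(sqrt(-6 - 8*(-5)) - 2)**2 = -(sqrt(-6 + 40) - 2)**2 = -(sqrt(34) - 2)**2 = -(-2 + sqrt(34))**2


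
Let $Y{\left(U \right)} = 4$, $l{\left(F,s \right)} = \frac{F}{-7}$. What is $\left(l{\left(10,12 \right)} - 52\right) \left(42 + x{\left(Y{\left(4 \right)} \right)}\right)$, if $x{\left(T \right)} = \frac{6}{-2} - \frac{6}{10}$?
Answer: $- \frac{71808}{35} \approx -2051.7$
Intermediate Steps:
$l{\left(F,s \right)} = - \frac{F}{7}$ ($l{\left(F,s \right)} = F \left(- \frac{1}{7}\right) = - \frac{F}{7}$)
$x{\left(T \right)} = - \frac{18}{5}$ ($x{\left(T \right)} = 6 \left(- \frac{1}{2}\right) - \frac{3}{5} = -3 - \frac{3}{5} = - \frac{18}{5}$)
$\left(l{\left(10,12 \right)} - 52\right) \left(42 + x{\left(Y{\left(4 \right)} \right)}\right) = \left(\left(- \frac{1}{7}\right) 10 - 52\right) \left(42 - \frac{18}{5}\right) = \left(- \frac{10}{7} - 52\right) \frac{192}{5} = \left(- \frac{374}{7}\right) \frac{192}{5} = - \frac{71808}{35}$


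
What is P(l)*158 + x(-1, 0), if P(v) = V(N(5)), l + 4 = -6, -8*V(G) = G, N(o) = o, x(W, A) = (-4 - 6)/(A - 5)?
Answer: -387/4 ≈ -96.750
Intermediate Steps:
x(W, A) = -10/(-5 + A)
V(G) = -G/8
l = -10 (l = -4 - 6 = -10)
P(v) = -5/8 (P(v) = -1/8*5 = -5/8)
P(l)*158 + x(-1, 0) = -5/8*158 - 10/(-5 + 0) = -395/4 - 10/(-5) = -395/4 - 10*(-1/5) = -395/4 + 2 = -387/4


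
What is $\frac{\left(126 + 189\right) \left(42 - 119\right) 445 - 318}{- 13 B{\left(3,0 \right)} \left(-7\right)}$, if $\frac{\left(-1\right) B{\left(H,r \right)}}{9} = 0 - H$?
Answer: $- \frac{3597931}{819} \approx -4393.1$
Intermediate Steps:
$B{\left(H,r \right)} = 9 H$ ($B{\left(H,r \right)} = - 9 \left(0 - H\right) = - 9 \left(- H\right) = 9 H$)
$\frac{\left(126 + 189\right) \left(42 - 119\right) 445 - 318}{- 13 B{\left(3,0 \right)} \left(-7\right)} = \frac{\left(126 + 189\right) \left(42 - 119\right) 445 - 318}{- 13 \cdot 9 \cdot 3 \left(-7\right)} = \frac{315 \left(-77\right) 445 - 318}{\left(-13\right) 27 \left(-7\right)} = \frac{\left(-24255\right) 445 - 318}{\left(-351\right) \left(-7\right)} = \frac{-10793475 - 318}{2457} = \left(-10793793\right) \frac{1}{2457} = - \frac{3597931}{819}$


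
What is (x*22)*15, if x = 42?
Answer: 13860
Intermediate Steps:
(x*22)*15 = (42*22)*15 = 924*15 = 13860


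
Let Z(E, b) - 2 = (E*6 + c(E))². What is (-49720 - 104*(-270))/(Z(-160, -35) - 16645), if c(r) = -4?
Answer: -21640/912653 ≈ -0.023711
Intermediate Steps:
Z(E, b) = 2 + (-4 + 6*E)² (Z(E, b) = 2 + (E*6 - 4)² = 2 + (6*E - 4)² = 2 + (-4 + 6*E)²)
(-49720 - 104*(-270))/(Z(-160, -35) - 16645) = (-49720 - 104*(-270))/((18 - 48*(-160) + 36*(-160)²) - 16645) = (-49720 + 28080)/((18 + 7680 + 36*25600) - 16645) = -21640/((18 + 7680 + 921600) - 16645) = -21640/(929298 - 16645) = -21640/912653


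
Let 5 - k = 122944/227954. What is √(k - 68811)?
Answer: I*√893849000128518/113977 ≈ 262.31*I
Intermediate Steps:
k = 508413/113977 (k = 5 - 122944/227954 = 5 - 1*61472/113977 = 5 - 61472/113977 = 508413/113977 ≈ 4.4607)
√(k - 68811) = √(508413/113977 - 68811) = √(-7842362934/113977) = I*√893849000128518/113977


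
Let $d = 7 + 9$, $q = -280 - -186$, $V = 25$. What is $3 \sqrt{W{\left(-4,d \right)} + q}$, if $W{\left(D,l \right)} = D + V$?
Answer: $3 i \sqrt{73} \approx 25.632 i$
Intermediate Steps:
$q = -94$ ($q = -280 + 186 = -94$)
$d = 16$
$W{\left(D,l \right)} = 25 + D$ ($W{\left(D,l \right)} = D + 25 = 25 + D$)
$3 \sqrt{W{\left(-4,d \right)} + q} = 3 \sqrt{\left(25 - 4\right) - 94} = 3 \sqrt{21 - 94} = 3 \sqrt{-73} = 3 i \sqrt{73}$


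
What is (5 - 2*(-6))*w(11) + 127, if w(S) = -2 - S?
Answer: -94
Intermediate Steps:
(5 - 2*(-6))*w(11) + 127 = (5 - 2*(-6))*(-2 - 1*11) + 127 = (5 + 12)*(-2 - 11) + 127 = 17*(-13) + 127 = -221 + 127 = -94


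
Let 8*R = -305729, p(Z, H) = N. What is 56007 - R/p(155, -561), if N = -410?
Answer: 183397231/3280 ≈ 55914.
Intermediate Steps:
p(Z, H) = -410
R = -305729/8 (R = (1/8)*(-305729) = -305729/8 ≈ -38216.)
56007 - R/p(155, -561) = 56007 - (-305729)/(8*(-410)) = 56007 - (-305729)*(-1)/(8*410) = 56007 - 1*305729/3280 = 56007 - 305729/3280 = 183397231/3280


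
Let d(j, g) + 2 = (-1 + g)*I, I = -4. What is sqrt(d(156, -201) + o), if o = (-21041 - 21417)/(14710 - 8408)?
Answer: sqrt(15001363)/137 ≈ 28.271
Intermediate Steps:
o = -923/137 (o = -42458/6302 = -42458*1/6302 = -923/137 ≈ -6.7372)
d(j, g) = 2 - 4*g (d(j, g) = -2 + (-1 + g)*(-4) = -2 + (4 - 4*g) = 2 - 4*g)
sqrt(d(156, -201) + o) = sqrt((2 - 4*(-201)) - 923/137) = sqrt((2 + 804) - 923/137) = sqrt(806 - 923/137) = sqrt(109499/137) = sqrt(15001363)/137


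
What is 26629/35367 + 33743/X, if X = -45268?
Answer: 12052891/1600993356 ≈ 0.0075284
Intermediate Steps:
26629/35367 + 33743/X = 26629/35367 + 33743/(-45268) = 26629*(1/35367) + 33743*(-1/45268) = 26629/35367 - 33743/45268 = 12052891/1600993356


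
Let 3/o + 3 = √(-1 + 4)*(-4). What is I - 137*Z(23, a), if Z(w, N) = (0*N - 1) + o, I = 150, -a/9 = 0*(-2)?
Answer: 3320/13 + 548*√3/13 ≈ 328.40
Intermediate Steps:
a = 0 (a = -0*(-2) = -9*0 = 0)
o = 3/(-3 - 4*√3) (o = 3/(-3 + √(-1 + 4)*(-4)) = 3/(-3 + √3*(-4)) = 3/(-3 - 4*√3) ≈ -0.30217)
Z(w, N) = -10/13 - 4*√3/13 (Z(w, N) = (0*N - 1) + (3/13 - 4*√3/13) = (0 - 1) + (3/13 - 4*√3/13) = -1 + (3/13 - 4*√3/13) = -10/13 - 4*√3/13)
I - 137*Z(23, a) = 150 - 137*(-10/13 - 4*√3/13) = 150 + (1370/13 + 548*√3/13) = 3320/13 + 548*√3/13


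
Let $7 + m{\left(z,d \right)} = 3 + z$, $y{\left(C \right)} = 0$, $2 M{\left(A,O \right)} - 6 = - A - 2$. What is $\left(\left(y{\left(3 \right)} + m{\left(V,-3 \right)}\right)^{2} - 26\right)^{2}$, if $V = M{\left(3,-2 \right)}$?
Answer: $\frac{3025}{16} \approx 189.06$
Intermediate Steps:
$M{\left(A,O \right)} = 2 - \frac{A}{2}$ ($M{\left(A,O \right)} = 3 + \frac{- A - 2}{2} = 3 + \frac{-2 - A}{2} = 3 - \left(1 + \frac{A}{2}\right) = 2 - \frac{A}{2}$)
$V = \frac{1}{2}$ ($V = 2 - \frac{3}{2} = \frac{1}{2} \approx 0.5$)
$m{\left(z,d \right)} = -4 + z$ ($m{\left(z,d \right)} = -7 + \left(3 + z\right) = -4 + z$)
$\left(\left(y{\left(3 \right)} + m{\left(V,-3 \right)}\right)^{2} - 26\right)^{2} = \left(\left(0 + \left(-4 + \frac{1}{2}\right)\right)^{2} - 26\right)^{2} = \left(\left(0 - \frac{7}{2}\right)^{2} - 26\right)^{2} = \left(\left(- \frac{7}{2}\right)^{2} - 26\right)^{2} = \left(\frac{49}{4} - 26\right)^{2} = \left(- \frac{55}{4}\right)^{2} = \frac{3025}{16}$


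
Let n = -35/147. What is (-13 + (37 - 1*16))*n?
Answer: -40/21 ≈ -1.9048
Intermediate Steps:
n = -5/21 (n = -35*1/147 = -5/21 ≈ -0.23810)
(-13 + (37 - 1*16))*n = (-13 + (37 - 1*16))*(-5/21) = (-13 + (37 - 16))*(-5/21) = (-13 + 21)*(-5/21) = 8*(-5/21) = -40/21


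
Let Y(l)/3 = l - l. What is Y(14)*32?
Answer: 0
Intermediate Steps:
Y(l) = 0 (Y(l) = 3*(l - l) = 3*0 = 0)
Y(14)*32 = 0*32 = 0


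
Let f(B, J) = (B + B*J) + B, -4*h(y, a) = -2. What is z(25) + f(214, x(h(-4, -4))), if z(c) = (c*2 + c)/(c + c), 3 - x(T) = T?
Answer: 1929/2 ≈ 964.50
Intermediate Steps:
h(y, a) = ½ (h(y, a) = -¼*(-2) = ½)
x(T) = 3 - T
z(c) = 3/2 (z(c) = (2*c + c)/((2*c)) = (3*c)*(1/(2*c)) = 3/2)
f(B, J) = 2*B + B*J
z(25) + f(214, x(h(-4, -4))) = 3/2 + 214*(2 + (3 - 1*½)) = 3/2 + 214*(2 + (3 - ½)) = 3/2 + 214*(2 + 5/2) = 3/2 + 214*(9/2) = 3/2 + 963 = 1929/2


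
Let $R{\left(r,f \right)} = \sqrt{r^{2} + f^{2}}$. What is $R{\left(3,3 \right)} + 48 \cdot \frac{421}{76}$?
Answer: $\frac{5052}{19} + 3 \sqrt{2} \approx 270.14$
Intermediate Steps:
$R{\left(r,f \right)} = \sqrt{f^{2} + r^{2}}$
$R{\left(3,3 \right)} + 48 \cdot \frac{421}{76} = \sqrt{3^{2} + 3^{2}} + 48 \cdot \frac{421}{76} = \sqrt{9 + 9} + 48 \cdot 421 \cdot \frac{1}{76} = \sqrt{18} + 48 \cdot \frac{421}{76} = 3 \sqrt{2} + \frac{5052}{19} = \frac{5052}{19} + 3 \sqrt{2}$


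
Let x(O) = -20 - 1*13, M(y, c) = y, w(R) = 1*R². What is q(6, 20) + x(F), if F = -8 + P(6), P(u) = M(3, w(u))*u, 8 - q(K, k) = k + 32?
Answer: -77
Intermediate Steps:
w(R) = R²
q(K, k) = -24 - k (q(K, k) = 8 - (k + 32) = 8 - (32 + k) = 8 + (-32 - k) = -24 - k)
P(u) = 3*u
F = 10 (F = -8 + 3*6 = -8 + 18 = 10)
x(O) = -33 (x(O) = -20 - 13 = -33)
q(6, 20) + x(F) = (-24 - 1*20) - 33 = (-24 - 20) - 33 = -44 - 33 = -77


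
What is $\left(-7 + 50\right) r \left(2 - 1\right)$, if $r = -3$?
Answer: $-129$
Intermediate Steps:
$\left(-7 + 50\right) r \left(2 - 1\right) = \left(-7 + 50\right) \left(- 3 \left(2 - 1\right)\right) = 43 \left(\left(-3\right) 1\right) = 43 \left(-3\right) = -129$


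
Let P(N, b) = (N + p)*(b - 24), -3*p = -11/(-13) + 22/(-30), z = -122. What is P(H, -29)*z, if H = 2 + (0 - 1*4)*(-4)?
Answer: 67944728/585 ≈ 1.1614e+5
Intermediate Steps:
H = 18 (H = 2 + (0 - 4)*(-4) = 2 - 4*(-4) = 2 + 16 = 18)
p = -22/585 (p = -(-11/(-13) + 22/(-30))/3 = -(-11*(-1/13) + 22*(-1/30))/3 = -(11/13 - 11/15)/3 = -1/3*22/195 = -22/585 ≈ -0.037607)
P(N, b) = (-24 + b)*(-22/585 + N) (P(N, b) = (N - 22/585)*(b - 24) = (-22/585 + N)*(-24 + b) = (-24 + b)*(-22/585 + N))
P(H, -29)*z = (176/195 - 24*18 - 22/585*(-29) + 18*(-29))*(-122) = (176/195 - 432 + 638/585 - 522)*(-122) = -556924/585*(-122) = 67944728/585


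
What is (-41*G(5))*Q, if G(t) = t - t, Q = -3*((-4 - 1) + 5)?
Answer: 0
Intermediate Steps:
Q = 0 (Q = -3*(-5 + 5) = -3*0 = 0)
G(t) = 0
(-41*G(5))*Q = -41*0*0 = 0*0 = 0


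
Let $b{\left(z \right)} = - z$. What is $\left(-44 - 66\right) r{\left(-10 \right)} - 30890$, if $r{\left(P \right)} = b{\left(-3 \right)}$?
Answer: $-31220$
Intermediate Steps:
$r{\left(P \right)} = 3$ ($r{\left(P \right)} = \left(-1\right) \left(-3\right) = 3$)
$\left(-44 - 66\right) r{\left(-10 \right)} - 30890 = \left(-44 - 66\right) 3 - 30890 = \left(-110\right) 3 - 30890 = -330 - 30890 = -31220$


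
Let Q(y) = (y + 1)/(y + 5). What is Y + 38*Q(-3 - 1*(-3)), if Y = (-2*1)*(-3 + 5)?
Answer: 18/5 ≈ 3.6000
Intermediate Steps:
Y = -4 (Y = -2*2 = -4)
Q(y) = (1 + y)/(5 + y)
Y + 38*Q(-3 - 1*(-3)) = -4 + 38*((1 + (-3 - 1*(-3)))/(5 + (-3 - 1*(-3)))) = -4 + 38*((1 + (-3 + 3))/(5 + (-3 + 3))) = -4 + 38*((1 + 0)/(5 + 0)) = -4 + 38*(1/5) = -4 + 38*((⅕)*1) = -4 + 38*(⅕) = -4 + 38/5 = 18/5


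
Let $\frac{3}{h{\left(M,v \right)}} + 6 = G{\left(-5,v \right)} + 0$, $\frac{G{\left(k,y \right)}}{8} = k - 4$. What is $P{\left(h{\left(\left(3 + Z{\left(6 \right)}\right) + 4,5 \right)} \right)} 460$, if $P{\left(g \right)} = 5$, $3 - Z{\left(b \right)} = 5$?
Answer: $2300$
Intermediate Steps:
$Z{\left(b \right)} = -2$ ($Z{\left(b \right)} = 3 - 5 = -2$)
$G{\left(k,y \right)} = -32 + 8 k$ ($G{\left(k,y \right)} = 8 \left(k - 4\right) = 8 \left(-4 + k\right) = -32 + 8 k$)
$h{\left(M,v \right)} = - \frac{1}{26}$ ($h{\left(M,v \right)} = \frac{3}{-6 + \left(\left(-32 + 8 \left(-5\right)\right) + 0\right)} = \frac{3}{-6 + \left(\left(-32 - 40\right) + 0\right)} = \frac{3}{-6 + \left(-72 + 0\right)} = \frac{3}{-6 - 72} = \frac{3}{-78} = 3 \left(- \frac{1}{78}\right) = - \frac{1}{26}$)
$P{\left(h{\left(\left(3 + Z{\left(6 \right)}\right) + 4,5 \right)} \right)} 460 = 5 \cdot 460 = 2300$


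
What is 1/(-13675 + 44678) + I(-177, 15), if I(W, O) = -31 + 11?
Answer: -620059/31003 ≈ -20.000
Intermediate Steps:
I(W, O) = -20
1/(-13675 + 44678) + I(-177, 15) = 1/(-13675 + 44678) - 20 = 1/31003 - 20 = -620059/31003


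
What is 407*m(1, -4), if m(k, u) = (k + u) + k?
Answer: -814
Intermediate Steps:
m(k, u) = u + 2*k
407*m(1, -4) = 407*(-4 + 2*1) = 407*(-4 + 2) = 407*(-2) = -814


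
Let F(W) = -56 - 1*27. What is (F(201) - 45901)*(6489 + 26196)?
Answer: -1502987040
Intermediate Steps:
F(W) = -83 (F(W) = -56 - 27 = -83)
(F(201) - 45901)*(6489 + 26196) = (-83 - 45901)*(6489 + 26196) = -45984*32685 = -1502987040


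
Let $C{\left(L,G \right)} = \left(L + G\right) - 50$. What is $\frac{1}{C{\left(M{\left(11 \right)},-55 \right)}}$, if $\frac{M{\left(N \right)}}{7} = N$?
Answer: $- \frac{1}{28} \approx -0.035714$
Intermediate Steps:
$M{\left(N \right)} = 7 N$
$C{\left(L,G \right)} = -50 + G + L$ ($C{\left(L,G \right)} = \left(G + L\right) - 50 = -50 + G + L$)
$\frac{1}{C{\left(M{\left(11 \right)},-55 \right)}} = \frac{1}{-50 - 55 + 7 \cdot 11} = \frac{1}{-50 - 55 + 77} = \frac{1}{-28} = - \frac{1}{28}$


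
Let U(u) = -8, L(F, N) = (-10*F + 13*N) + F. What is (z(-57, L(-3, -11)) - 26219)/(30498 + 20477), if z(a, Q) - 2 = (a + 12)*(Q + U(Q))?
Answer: -20637/50975 ≈ -0.40485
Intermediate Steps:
L(F, N) = -9*F + 13*N
z(a, Q) = 2 + (-8 + Q)*(12 + a) (z(a, Q) = 2 + (a + 12)*(Q - 8) = 2 + (12 + a)*(-8 + Q) = 2 + (-8 + Q)*(12 + a))
(z(-57, L(-3, -11)) - 26219)/(30498 + 20477) = ((-94 - 8*(-57) + 12*(-9*(-3) + 13*(-11)) + (-9*(-3) + 13*(-11))*(-57)) - 26219)/(30498 + 20477) = ((-94 + 456 + 12*(27 - 143) + (27 - 143)*(-57)) - 26219)/50975 = ((-94 + 456 + 12*(-116) - 116*(-57)) - 26219)*(1/50975) = ((-94 + 456 - 1392 + 6612) - 26219)*(1/50975) = (5582 - 26219)*(1/50975) = -20637*1/50975 = -20637/50975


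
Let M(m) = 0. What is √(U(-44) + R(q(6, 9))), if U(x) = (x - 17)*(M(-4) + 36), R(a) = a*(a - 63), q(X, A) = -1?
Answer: 2*I*√533 ≈ 46.174*I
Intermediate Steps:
R(a) = a*(-63 + a)
U(x) = -612 + 36*x (U(x) = (x - 17)*(0 + 36) = (-17 + x)*36 = -612 + 36*x)
√(U(-44) + R(q(6, 9))) = √((-612 + 36*(-44)) - (-63 - 1)) = √((-612 - 1584) - 1*(-64)) = √(-2196 + 64) = √(-2132) = 2*I*√533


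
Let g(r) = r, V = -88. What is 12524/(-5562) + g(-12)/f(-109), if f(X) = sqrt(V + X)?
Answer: -6262/2781 + 12*I*sqrt(197)/197 ≈ -2.2517 + 0.85496*I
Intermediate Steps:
f(X) = sqrt(-88 + X)
12524/(-5562) + g(-12)/f(-109) = 12524/(-5562) - 12/sqrt(-88 - 109) = 12524*(-1/5562) - 12*(-I*sqrt(197)/197) = -6262/2781 - 12*(-I*sqrt(197)/197) = -6262/2781 - (-12)*I*sqrt(197)/197 = -6262/2781 + 12*I*sqrt(197)/197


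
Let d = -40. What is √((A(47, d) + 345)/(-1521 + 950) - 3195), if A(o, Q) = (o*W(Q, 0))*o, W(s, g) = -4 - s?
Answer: I*√1087306194/571 ≈ 57.748*I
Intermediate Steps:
A(o, Q) = o²*(-4 - Q) (A(o, Q) = (o*(-4 - Q))*o = o²*(-4 - Q))
√((A(47, d) + 345)/(-1521 + 950) - 3195) = √((47²*(-4 - 1*(-40)) + 345)/(-1521 + 950) - 3195) = √((2209*(-4 + 40) + 345)/(-571) - 3195) = √((2209*36 + 345)*(-1/571) - 3195) = √((79524 + 345)*(-1/571) - 3195) = √(79869*(-1/571) - 3195) = √(-79869/571 - 3195) = √(-1904214/571) = I*√1087306194/571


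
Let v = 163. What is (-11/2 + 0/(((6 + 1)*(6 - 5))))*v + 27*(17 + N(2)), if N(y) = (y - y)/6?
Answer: -875/2 ≈ -437.50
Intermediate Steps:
N(y) = 0 (N(y) = 0*(⅙) = 0)
(-11/2 + 0/(((6 + 1)*(6 - 5))))*v + 27*(17 + N(2)) = (-11/2 + 0/(((6 + 1)*(6 - 5))))*163 + 27*(17 + 0) = (-11*½ + 0/((7*1)))*163 + 27*17 = (-11/2 + 0/7)*163 + 459 = (-11/2 + 0*(⅐))*163 + 459 = (-11/2 + 0)*163 + 459 = -11/2*163 + 459 = -1793/2 + 459 = -875/2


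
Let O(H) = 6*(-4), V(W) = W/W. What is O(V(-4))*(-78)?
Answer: 1872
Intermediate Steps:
V(W) = 1
O(H) = -24
O(V(-4))*(-78) = -24*(-78) = 1872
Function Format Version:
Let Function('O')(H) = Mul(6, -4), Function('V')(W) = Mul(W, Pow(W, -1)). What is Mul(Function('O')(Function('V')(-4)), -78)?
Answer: 1872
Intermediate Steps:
Function('V')(W) = 1
Function('O')(H) = -24
Mul(Function('O')(Function('V')(-4)), -78) = Mul(-24, -78) = 1872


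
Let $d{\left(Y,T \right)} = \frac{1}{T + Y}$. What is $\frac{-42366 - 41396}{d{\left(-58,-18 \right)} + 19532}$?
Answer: $- \frac{6365912}{1484431} \approx -4.2885$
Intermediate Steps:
$\frac{-42366 - 41396}{d{\left(-58,-18 \right)} + 19532} = \frac{-42366 - 41396}{\frac{1}{-18 - 58} + 19532} = - \frac{83762}{\frac{1}{-76} + 19532} = - \frac{83762}{- \frac{1}{76} + 19532} = - \frac{83762}{\frac{1484431}{76}} = \left(-83762\right) \frac{76}{1484431} = - \frac{6365912}{1484431}$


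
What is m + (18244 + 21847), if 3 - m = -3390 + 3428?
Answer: 40056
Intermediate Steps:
m = -35 (m = 3 - (-3390 + 3428) = 3 - 1*38 = 3 - 38 = -35)
m + (18244 + 21847) = -35 + (18244 + 21847) = -35 + 40091 = 40056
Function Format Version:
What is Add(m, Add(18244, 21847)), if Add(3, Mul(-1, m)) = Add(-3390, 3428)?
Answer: 40056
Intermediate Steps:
m = -35 (m = Add(3, Mul(-1, Add(-3390, 3428))) = Add(3, Mul(-1, 38)) = Add(3, -38) = -35)
Add(m, Add(18244, 21847)) = Add(-35, Add(18244, 21847)) = Add(-35, 40091) = 40056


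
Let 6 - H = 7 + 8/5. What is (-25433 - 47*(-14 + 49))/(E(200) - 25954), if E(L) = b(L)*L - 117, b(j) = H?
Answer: 27078/26591 ≈ 1.0183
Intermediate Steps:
H = -13/5 (H = 6 - (7 + 8/5) = 6 - 1*43/5 = 6 - 43/5 = -13/5 ≈ -2.6000)
b(j) = -13/5
E(L) = -117 - 13*L/5 (E(L) = -13*L/5 - 117 = -117 - 13*L/5)
(-25433 - 47*(-14 + 49))/(E(200) - 25954) = (-25433 - 47*(-14 + 49))/((-117 - 13/5*200) - 25954) = (-25433 - 47*35)/((-117 - 520) - 25954) = (-25433 - 1645)/(-637 - 25954) = -27078/(-26591) = -27078*(-1/26591) = 27078/26591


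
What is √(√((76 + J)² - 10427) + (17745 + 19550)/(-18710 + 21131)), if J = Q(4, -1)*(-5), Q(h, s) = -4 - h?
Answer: √(10032355 + 651249*√3029)/807 ≈ 8.3929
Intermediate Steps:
J = 40 (J = (-4 - 1*4)*(-5) = (-4 - 4)*(-5) = -8*(-5) = 40)
√(√((76 + J)² - 10427) + (17745 + 19550)/(-18710 + 21131)) = √(√((76 + 40)² - 10427) + (17745 + 19550)/(-18710 + 21131)) = √(√(116² - 10427) + 37295/2421) = √(√(13456 - 10427) + 37295*(1/2421)) = √(√3029 + 37295/2421) = √(37295/2421 + √3029)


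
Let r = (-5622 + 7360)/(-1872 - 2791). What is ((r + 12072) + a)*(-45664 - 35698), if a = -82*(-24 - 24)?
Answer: -6073149816892/4663 ≈ -1.3024e+9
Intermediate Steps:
r = -1738/4663 (r = 1738/(-4663) = 1738*(-1/4663) = -1738/4663 ≈ -0.37272)
a = 3936 (a = -82*(-48) = 3936)
((r + 12072) + a)*(-45664 - 35698) = ((-1738/4663 + 12072) + 3936)*(-45664 - 35698) = (56289998/4663 + 3936)*(-81362) = (74643566/4663)*(-81362) = -6073149816892/4663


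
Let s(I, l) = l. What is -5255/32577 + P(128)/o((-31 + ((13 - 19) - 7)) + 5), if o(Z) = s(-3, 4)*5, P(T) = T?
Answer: 1016189/162885 ≈ 6.2387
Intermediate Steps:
o(Z) = 20 (o(Z) = 4*5 = 20)
-5255/32577 + P(128)/o((-31 + ((13 - 19) - 7)) + 5) = -5255/32577 + 128/20 = -5255*1/32577 + 128*(1/20) = -5255/32577 + 32/5 = 1016189/162885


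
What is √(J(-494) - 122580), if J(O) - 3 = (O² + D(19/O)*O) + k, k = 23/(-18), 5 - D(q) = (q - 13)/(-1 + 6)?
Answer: √105929570/30 ≈ 343.07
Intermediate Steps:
D(q) = 38/5 - q/5 (D(q) = 5 - (q - 13)/(-1 + 6) = 5 - (-13 + q)/5 = 5 - (-13/5 + q/5) = 5 + (13/5 - q/5) = 38/5 - q/5)
k = -23/18 (k = 23*(-1/18) = -23/18 ≈ -1.2778)
J(O) = 31/18 + O² + O*(38/5 - 19/(5*O)) (J(O) = 3 + ((O² + (38/5 - 19/(5*O))*O) - 23/18) = 3 + ((O² + O*(38/5 - 19/(5*O))) - 23/18) = 3 + (-23/18 + O² + O*(38/5 - 19/(5*O))) = 31/18 + O² + O*(38/5 - 19/(5*O)))
√(J(-494) - 122580) = √((-187/90 + (-494)² + (38/5)*(-494)) - 122580) = √((-187/90 + 244036 - 18772/5) - 122580) = √(21625157/90 - 122580) = √(10592957/90) = √105929570/30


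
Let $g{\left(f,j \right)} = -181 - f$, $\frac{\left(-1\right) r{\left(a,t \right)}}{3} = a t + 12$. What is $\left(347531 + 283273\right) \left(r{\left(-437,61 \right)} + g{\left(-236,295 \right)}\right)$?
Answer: $50458011960$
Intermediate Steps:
$r{\left(a,t \right)} = -36 - 3 a t$ ($r{\left(a,t \right)} = - 3 \left(a t + 12\right) = - 3 \left(12 + a t\right) = -36 - 3 a t$)
$\left(347531 + 283273\right) \left(r{\left(-437,61 \right)} + g{\left(-236,295 \right)}\right) = \left(347531 + 283273\right) \left(\left(-36 - \left(-1311\right) 61\right) - -55\right) = 630804 \left(\left(-36 + 79971\right) + \left(-181 + 236\right)\right) = 630804 \left(79935 + 55\right) = 630804 \cdot 79990 = 50458011960$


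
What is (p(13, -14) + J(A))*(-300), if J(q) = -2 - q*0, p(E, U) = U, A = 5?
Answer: 4800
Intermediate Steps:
J(q) = -2 (J(q) = -2 - 1*0 = -2 + 0 = -2)
(p(13, -14) + J(A))*(-300) = (-14 - 2)*(-300) = -16*(-300) = 4800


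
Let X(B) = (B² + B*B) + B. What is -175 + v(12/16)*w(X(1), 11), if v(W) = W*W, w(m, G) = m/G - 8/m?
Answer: -31037/176 ≈ -176.35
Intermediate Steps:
X(B) = B + 2*B² (X(B) = (B² + B²) + B = 2*B² + B = B + 2*B²)
w(m, G) = -8/m + m/G
v(W) = W²
-175 + v(12/16)*w(X(1), 11) = -175 + (12/16)²*(-8/(1 + 2*1) + (1*(1 + 2*1))/11) = -175 + (12*(1/16))²*(-8/(1 + 2) + (1*(1 + 2))*(1/11)) = -175 + (¾)²*(-8/(1*3) + (1*3)*(1/11)) = -175 + 9*(-8/3 + 3*(1/11))/16 = -175 + 9*(-8*⅓ + 3/11)/16 = -175 + 9*(-8/3 + 3/11)/16 = -175 + (9/16)*(-79/33) = -175 - 237/176 = -31037/176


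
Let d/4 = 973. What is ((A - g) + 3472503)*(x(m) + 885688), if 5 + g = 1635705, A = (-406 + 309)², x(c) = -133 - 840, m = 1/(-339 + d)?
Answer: 1633371449580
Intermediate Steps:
d = 3892 (d = 4*973 = 3892)
m = 1/3553 (m = 1/(-339 + 3892) = 1/3553 ≈ 0.00028145)
x(c) = -973
A = 9409 (A = (-97)² = 9409)
g = 1635700 (g = -5 + 1635705 = 1635700)
((A - g) + 3472503)*(x(m) + 885688) = ((9409 - 1*1635700) + 3472503)*(-973 + 885688) = ((9409 - 1635700) + 3472503)*884715 = (-1626291 + 3472503)*884715 = 1846212*884715 = 1633371449580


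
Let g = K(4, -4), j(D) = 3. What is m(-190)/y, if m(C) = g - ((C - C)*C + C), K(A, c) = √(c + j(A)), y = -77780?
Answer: -19/7778 - I/77780 ≈ -0.0024428 - 1.2857e-5*I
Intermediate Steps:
K(A, c) = √(3 + c) (K(A, c) = √(c + 3) = √(3 + c))
g = I (g = √(3 - 4) = √(-1) = I ≈ 1.0*I)
m(C) = I - C (m(C) = I - ((C - C)*C + C) = I - (0*C + C) = I - (0 + C) = I - C)
m(-190)/y = (I - 1*(-190))/(-77780) = (I + 190)*(-1/77780) = (190 + I)*(-1/77780) = -19/7778 - I/77780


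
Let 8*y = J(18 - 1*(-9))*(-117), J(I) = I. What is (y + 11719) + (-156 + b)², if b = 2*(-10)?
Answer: 338401/8 ≈ 42300.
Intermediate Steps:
b = -20
y = -3159/8 (y = ((18 - 1*(-9))*(-117))/8 = ((18 + 9)*(-117))/8 = (27*(-117))/8 = (⅛)*(-3159) = -3159/8 ≈ -394.88)
(y + 11719) + (-156 + b)² = (-3159/8 + 11719) + (-156 - 20)² = 90593/8 + (-176)² = 90593/8 + 30976 = 338401/8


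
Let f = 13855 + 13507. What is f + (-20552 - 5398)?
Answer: 1412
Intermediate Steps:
f = 27362
f + (-20552 - 5398) = 27362 + (-20552 - 5398) = 27362 - 25950 = 1412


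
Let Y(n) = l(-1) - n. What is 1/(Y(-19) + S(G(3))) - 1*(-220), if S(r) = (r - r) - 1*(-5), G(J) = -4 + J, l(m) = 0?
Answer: 5281/24 ≈ 220.04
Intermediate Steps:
Y(n) = -n (Y(n) = 0 - n = -n)
S(r) = 5 (S(r) = 0 + 5 = 5)
1/(Y(-19) + S(G(3))) - 1*(-220) = 1/(-1*(-19) + 5) - 1*(-220) = 1/(19 + 5) + 220 = 1/24 + 220 = 5281/24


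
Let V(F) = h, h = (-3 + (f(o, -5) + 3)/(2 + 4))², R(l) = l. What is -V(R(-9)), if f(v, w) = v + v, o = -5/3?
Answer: -3025/324 ≈ -9.3364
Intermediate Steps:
o = -5/3 (o = -5*⅓ = -5/3 ≈ -1.6667)
f(v, w) = 2*v
h = 3025/324 (h = (-3 + (2*(-5/3) + 3)/(2 + 4))² = (-3 + (-10/3 + 3)/6)² = (-3 - ⅓*⅙)² = (-3 - 1/18)² = (-55/18)² = 3025/324 ≈ 9.3364)
V(F) = 3025/324
-V(R(-9)) = -1*3025/324 = -3025/324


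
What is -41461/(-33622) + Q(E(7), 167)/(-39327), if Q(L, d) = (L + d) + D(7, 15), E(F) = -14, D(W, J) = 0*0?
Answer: 541797527/440750798 ≈ 1.2293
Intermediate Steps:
D(W, J) = 0
Q(L, d) = L + d (Q(L, d) = (L + d) + 0 = L + d)
-41461/(-33622) + Q(E(7), 167)/(-39327) = -41461/(-33622) + (-14 + 167)/(-39327) = -41461*(-1/33622) + 153*(-1/39327) = 41461/33622 - 51/13109 = 541797527/440750798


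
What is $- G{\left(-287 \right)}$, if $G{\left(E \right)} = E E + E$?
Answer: $-82082$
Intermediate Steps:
$G{\left(E \right)} = E + E^{2}$ ($G{\left(E \right)} = E^{2} + E = E + E^{2}$)
$- G{\left(-287 \right)} = - \left(-287\right) \left(1 - 287\right) = - \left(-287\right) \left(-286\right) = \left(-1\right) 82082 = -82082$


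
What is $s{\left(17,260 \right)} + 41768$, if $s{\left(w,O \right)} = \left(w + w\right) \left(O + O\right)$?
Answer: $59448$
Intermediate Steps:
$s{\left(w,O \right)} = 4 O w$ ($s{\left(w,O \right)} = 2 w 2 O = 4 O w$)
$s{\left(17,260 \right)} + 41768 = 4 \cdot 260 \cdot 17 + 41768 = 17680 + 41768 = 59448$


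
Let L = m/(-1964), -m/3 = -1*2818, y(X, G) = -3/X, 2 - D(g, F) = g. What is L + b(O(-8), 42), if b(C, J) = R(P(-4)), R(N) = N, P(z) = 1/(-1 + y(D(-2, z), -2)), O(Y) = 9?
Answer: -33517/6874 ≈ -4.8759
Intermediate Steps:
D(g, F) = 2 - g
P(z) = -4/7 (P(z) = 1/(-1 - 3/(2 - 1*(-2))) = 1/(-1 - 3/(2 + 2)) = 1/(-1 - 3/4) = 1/(-7/4) = -4/7)
m = 8454 (m = -(-3)*2818 = -3*(-2818) = 8454)
b(C, J) = -4/7
L = -4227/982 (L = 8454/(-1964) = 8454*(-1/1964) = -4227/982 ≈ -4.3045)
L + b(O(-8), 42) = -4227/982 - 4/7 = -33517/6874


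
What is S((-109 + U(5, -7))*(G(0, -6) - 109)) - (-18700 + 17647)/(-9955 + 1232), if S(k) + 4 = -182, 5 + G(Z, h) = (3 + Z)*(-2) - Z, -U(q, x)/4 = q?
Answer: -124887/671 ≈ -186.12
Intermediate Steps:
U(q, x) = -4*q
G(Z, h) = -11 - 3*Z (G(Z, h) = -5 + ((3 + Z)*(-2) - Z) = -5 + ((-6 - 2*Z) - Z) = -5 + (-6 - 3*Z) = -11 - 3*Z)
S(k) = -186 (S(k) = -4 - 182 = -186)
S((-109 + U(5, -7))*(G(0, -6) - 109)) - (-18700 + 17647)/(-9955 + 1232) = -186 - (-18700 + 17647)/(-9955 + 1232) = -186 - (-1053)/(-8723) = -186 - (-1053)*(-1)/8723 = -186 - 1*81/671 = -186 - 81/671 = -124887/671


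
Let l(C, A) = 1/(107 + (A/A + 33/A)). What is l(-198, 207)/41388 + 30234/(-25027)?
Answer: -3112878398611/2576768607796 ≈ -1.2081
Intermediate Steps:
l(C, A) = 1/(108 + 33/A) (l(C, A) = 1/(107 + (1 + 33/A)) = 1/(108 + 33/A))
l(-198, 207)/41388 + 30234/(-25027) = ((⅓)*207/(11 + 36*207))/41388 + 30234/(-25027) = ((⅓)*207/(11 + 7452))*(1/41388) + 30234*(-1/25027) = ((⅓)*207/7463)*(1/41388) - 30234/25027 = ((⅓)*207*(1/7463))*(1/41388) - 30234/25027 = (69/7463)*(1/41388) - 30234/25027 = 23/102959548 - 30234/25027 = -3112878398611/2576768607796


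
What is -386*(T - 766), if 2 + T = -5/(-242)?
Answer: 35869243/121 ≈ 2.9644e+5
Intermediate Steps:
T = -479/242 (T = -2 - 5/(-242) = -2 - 1/242*(-5) = -2 + 5/242 = -479/242 ≈ -1.9793)
-386*(T - 766) = -386*(-479/242 - 766) = -386*(-185851/242) = 35869243/121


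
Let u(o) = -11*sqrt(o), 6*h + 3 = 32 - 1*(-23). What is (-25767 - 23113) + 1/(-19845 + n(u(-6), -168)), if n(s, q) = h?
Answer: -2908799923/59509 ≈ -48880.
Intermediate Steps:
h = 26/3 (h = -1/2 + (32 - 1*(-23))/6 = -1/2 + (32 + 23)/6 = -1/2 + (1/6)*55 = -1/2 + 55/6 = 26/3 ≈ 8.6667)
n(s, q) = 26/3
(-25767 - 23113) + 1/(-19845 + n(u(-6), -168)) = (-25767 - 23113) + 1/(-19845 + 26/3) = -48880 + 1/(-59509/3) = -48880 - 3/59509 = -2908799923/59509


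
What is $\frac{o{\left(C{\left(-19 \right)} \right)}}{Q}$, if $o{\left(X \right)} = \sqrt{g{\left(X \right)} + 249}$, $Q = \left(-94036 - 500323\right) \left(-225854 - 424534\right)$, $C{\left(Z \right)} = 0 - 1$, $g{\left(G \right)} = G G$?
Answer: $\frac{5 \sqrt{10}}{386563961292} \approx 4.0902 \cdot 10^{-11}$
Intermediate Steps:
$g{\left(G \right)} = G^{2}$
$C{\left(Z \right)} = -1$ ($C{\left(Z \right)} = 0 - 1 = -1$)
$Q = 386563961292$ ($Q = \left(-594359\right) \left(-650388\right) = 386563961292$)
$o{\left(X \right)} = \sqrt{249 + X^{2}}$ ($o{\left(X \right)} = \sqrt{X^{2} + 249} = \sqrt{249 + X^{2}}$)
$\frac{o{\left(C{\left(-19 \right)} \right)}}{Q} = \frac{\sqrt{249 + \left(-1\right)^{2}}}{386563961292} = \sqrt{249 + 1} \cdot \frac{1}{386563961292} = \sqrt{250} \cdot \frac{1}{386563961292} = 5 \sqrt{10} \cdot \frac{1}{386563961292} = \frac{5 \sqrt{10}}{386563961292}$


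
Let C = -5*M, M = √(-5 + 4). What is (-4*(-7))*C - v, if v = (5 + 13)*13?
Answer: -234 - 140*I ≈ -234.0 - 140.0*I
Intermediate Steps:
v = 234 (v = 18*13 = 234)
M = I (M = √(-1) = I ≈ 1.0*I)
C = -5*I ≈ -5.0*I
(-4*(-7))*C - v = (-4*(-7))*(-5*I) - 1*234 = 28*(-5*I) - 234 = -140*I - 234 = -234 - 140*I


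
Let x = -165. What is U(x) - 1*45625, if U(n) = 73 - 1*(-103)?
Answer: -45449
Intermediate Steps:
U(n) = 176 (U(n) = 73 + 103 = 176)
U(x) - 1*45625 = 176 - 1*45625 = 176 - 45625 = -45449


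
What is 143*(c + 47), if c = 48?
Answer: 13585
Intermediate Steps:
143*(c + 47) = 143*(48 + 47) = 143*95 = 13585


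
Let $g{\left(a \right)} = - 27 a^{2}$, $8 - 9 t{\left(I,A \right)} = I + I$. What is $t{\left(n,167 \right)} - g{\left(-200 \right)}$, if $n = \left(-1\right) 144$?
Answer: $\frac{9720296}{9} \approx 1.08 \cdot 10^{6}$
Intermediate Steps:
$n = -144$
$t{\left(I,A \right)} = \frac{8}{9} - \frac{2 I}{9}$ ($t{\left(I,A \right)} = \frac{8}{9} - \frac{I + I}{9} = \frac{8}{9} - \frac{2 I}{9}$)
$t{\left(n,167 \right)} - g{\left(-200 \right)} = \left(\frac{8}{9} - -32\right) - - 27 \left(-200\right)^{2} = \left(\frac{8}{9} + 32\right) - \left(-27\right) 40000 = \frac{296}{9} - -1080000 = \frac{296}{9} + 1080000 = \frac{9720296}{9}$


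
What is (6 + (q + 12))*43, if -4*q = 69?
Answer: 129/4 ≈ 32.250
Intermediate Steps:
q = -69/4 (q = -¼*69 = -69/4 ≈ -17.250)
(6 + (q + 12))*43 = (6 + (-69/4 + 12))*43 = (6 - 21/4)*43 = (¾)*43 = 129/4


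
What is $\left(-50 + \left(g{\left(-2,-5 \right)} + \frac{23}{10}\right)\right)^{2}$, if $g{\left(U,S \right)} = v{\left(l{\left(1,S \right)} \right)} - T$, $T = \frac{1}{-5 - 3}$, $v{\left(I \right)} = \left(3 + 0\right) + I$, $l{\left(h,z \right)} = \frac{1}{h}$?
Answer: $\frac{3038049}{1600} \approx 1898.8$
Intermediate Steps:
$v{\left(I \right)} = 3 + I$
$T = - \frac{1}{8}$ ($T = \frac{1}{-8} = - \frac{1}{8} \approx -0.125$)
$g{\left(U,S \right)} = \frac{33}{8}$ ($g{\left(U,S \right)} = \left(3 + 1^{-1}\right) - - \frac{1}{8} = \left(3 + 1\right) + \frac{1}{8} = 4 + \frac{1}{8} = \frac{33}{8}$)
$\left(-50 + \left(g{\left(-2,-5 \right)} + \frac{23}{10}\right)\right)^{2} = \left(-50 + \left(\frac{33}{8} + \frac{23}{10}\right)\right)^{2} = \left(-50 + \frac{257}{40}\right)^{2} = \left(- \frac{1743}{40}\right)^{2} = \frac{3038049}{1600}$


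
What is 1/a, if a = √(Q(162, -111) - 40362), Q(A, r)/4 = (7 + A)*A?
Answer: √2766/13830 ≈ 0.0038028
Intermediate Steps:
Q(A, r) = 4*A*(7 + A) (Q(A, r) = 4*((7 + A)*A) = 4*(A*(7 + A)) = 4*A*(7 + A))
a = 5*√2766 (a = √(4*162*(7 + 162) - 40362) = √(4*162*169 - 40362) = √(109512 - 40362) = √69150 = 5*√2766 ≈ 262.96)
1/a = 1/(5*√2766) = √2766/13830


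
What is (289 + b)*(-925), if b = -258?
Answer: -28675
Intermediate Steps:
(289 + b)*(-925) = (289 - 258)*(-925) = 31*(-925) = -28675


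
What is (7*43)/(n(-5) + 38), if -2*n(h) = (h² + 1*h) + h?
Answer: 602/61 ≈ 9.8689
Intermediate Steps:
n(h) = -h - h²/2 (n(h) = -((h² + 1*h) + h)/2 = -((h² + h) + h)/2 = -((h + h²) + h)/2 = -(h² + 2*h)/2 = -h - h²/2)
(7*43)/(n(-5) + 38) = (7*43)/(-½*(-5)*(2 - 5) + 38) = 301/(-½*(-5)*(-3) + 38) = 301/(-15/2 + 38) = 301/(61/2) = 301*(2/61) = 602/61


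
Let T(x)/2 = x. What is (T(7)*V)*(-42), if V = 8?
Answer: -4704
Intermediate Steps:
T(x) = 2*x
(T(7)*V)*(-42) = ((2*7)*8)*(-42) = (14*8)*(-42) = 112*(-42) = -4704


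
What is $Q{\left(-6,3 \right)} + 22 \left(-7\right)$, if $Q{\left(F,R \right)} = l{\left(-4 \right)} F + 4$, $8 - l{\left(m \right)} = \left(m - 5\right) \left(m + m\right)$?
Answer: $234$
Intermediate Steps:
$l{\left(m \right)} = 8 - 2 m \left(-5 + m\right)$ ($l{\left(m \right)} = 8 - \left(m - 5\right) \left(m + m\right) = 8 - \left(-5 + m\right) 2 m = 8 - 2 m \left(-5 + m\right)$)
$Q{\left(F,R \right)} = 4 - 64 F$ ($Q{\left(F,R \right)} = \left(8 - 2 \left(-4\right)^{2} + 10 \left(-4\right)\right) F + 4 = \left(8 - 32 - 40\right) F + 4 = - 64 F + 4 = 4 - 64 F$)
$Q{\left(-6,3 \right)} + 22 \left(-7\right) = \left(4 - -384\right) + 22 \left(-7\right) = \left(4 + 384\right) - 154 = 388 - 154 = 234$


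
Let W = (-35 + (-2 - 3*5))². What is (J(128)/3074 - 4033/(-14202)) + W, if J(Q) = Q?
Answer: 59031301345/21828474 ≈ 2704.3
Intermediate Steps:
W = 2704 (W = (-35 + (-2 - 15))² = (-35 - 17)² = (-52)² = 2704)
(J(128)/3074 - 4033/(-14202)) + W = (128/3074 - 4033/(-14202)) + 2704 = (128*(1/3074) - 4033*(-1/14202)) + 2704 = (64/1537 + 4033/14202) + 2704 = 7107649/21828474 + 2704 = 59031301345/21828474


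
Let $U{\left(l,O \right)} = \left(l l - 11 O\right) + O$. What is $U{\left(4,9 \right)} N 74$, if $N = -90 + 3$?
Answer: $476412$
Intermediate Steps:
$U{\left(l,O \right)} = l^{2} - 10 O$ ($U{\left(l,O \right)} = \left(l^{2} - 11 O\right) + O = l^{2} - 10 O$)
$N = -87$
$U{\left(4,9 \right)} N 74 = \left(4^{2} - 90\right) \left(-87\right) 74 = \left(16 - 90\right) \left(-87\right) 74 = \left(-74\right) \left(-87\right) 74 = 6438 \cdot 74 = 476412$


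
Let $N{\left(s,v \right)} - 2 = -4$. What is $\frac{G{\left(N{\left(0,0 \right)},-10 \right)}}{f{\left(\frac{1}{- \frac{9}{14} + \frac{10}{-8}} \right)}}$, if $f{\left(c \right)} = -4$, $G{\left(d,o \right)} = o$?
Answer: $\frac{5}{2} \approx 2.5$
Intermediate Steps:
$N{\left(s,v \right)} = -2$ ($N{\left(s,v \right)} = 2 - 4 = -2$)
$\frac{G{\left(N{\left(0,0 \right)},-10 \right)}}{f{\left(\frac{1}{- \frac{9}{14} + \frac{10}{-8}} \right)}} = - \frac{10}{-4} = \left(-10\right) \left(- \frac{1}{4}\right) = \frac{5}{2}$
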